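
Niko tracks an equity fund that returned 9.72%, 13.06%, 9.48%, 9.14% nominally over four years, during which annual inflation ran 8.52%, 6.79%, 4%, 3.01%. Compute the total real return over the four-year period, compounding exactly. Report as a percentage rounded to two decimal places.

Nominal growth factor = 1.0972 × 1.1306 × 1.0948 × 1.0914 = 1.482223
Price-level growth factor = 1.0852 × 1.0679 × 1.0400 × 1.0301 = 1.241518
Real growth factor = 1.482223 / 1.241518 = 1.193879
Total real return = 1.193879 − 1 → 19.39%.

19.39%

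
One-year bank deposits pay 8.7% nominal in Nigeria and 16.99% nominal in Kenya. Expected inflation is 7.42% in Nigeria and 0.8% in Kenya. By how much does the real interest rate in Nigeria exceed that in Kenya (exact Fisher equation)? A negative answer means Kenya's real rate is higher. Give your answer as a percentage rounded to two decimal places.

Nigeria: (1 + 0.0870)/(1 + 0.0742) − 1 = 1.1916%
Kenya: (1 + 0.1699)/(1 + 0.0080) − 1 = 16.0615%
Differential = 1.1916% − 16.0615% = -14.8699% → -14.87%.

-14.87%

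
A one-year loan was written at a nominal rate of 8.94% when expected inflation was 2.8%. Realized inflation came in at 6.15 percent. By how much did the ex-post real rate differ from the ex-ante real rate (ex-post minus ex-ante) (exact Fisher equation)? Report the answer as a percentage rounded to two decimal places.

Ex-ante: (1 + 0.0894)/(1 + 0.0280) − 1 = 5.9728%
Ex-post: (1 + 0.0894)/(1 + 0.0615) − 1 = 2.6284%
Difference (ex-post − ex-ante) = -3.3444% → -3.34%.

-3.34%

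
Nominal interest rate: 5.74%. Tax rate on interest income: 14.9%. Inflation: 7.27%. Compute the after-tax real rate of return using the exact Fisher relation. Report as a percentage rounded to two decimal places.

After-tax nominal return = 5.74% × (1 − 0.149) = 4.88474%.
1 + r = 1.0488474 / 1.07270 = 0.977764
After-tax real rate = 0.977764 − 1 → -2.22%.

-2.22%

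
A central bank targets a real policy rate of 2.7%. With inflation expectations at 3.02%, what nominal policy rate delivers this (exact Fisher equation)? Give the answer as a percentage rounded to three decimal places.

(1 + i) = (1 + r)(1 + π) = 1.02700 × 1.03020 = 1.0580154
i = 1.0580154 − 1, so the required nominal rate is 5.802%.

5.802%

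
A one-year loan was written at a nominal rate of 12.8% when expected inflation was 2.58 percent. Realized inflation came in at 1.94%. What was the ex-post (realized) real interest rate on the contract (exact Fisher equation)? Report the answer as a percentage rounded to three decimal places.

10.653%

Ex-post: (1 + 0.1280)/(1 + 0.0194) − 1 = 10.6533%
So the realized real rate is 10.653%.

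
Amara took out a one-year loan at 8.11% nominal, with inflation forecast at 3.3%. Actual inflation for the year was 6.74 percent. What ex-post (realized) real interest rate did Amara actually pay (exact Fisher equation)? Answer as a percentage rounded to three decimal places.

Ex-post: (1 + 0.0811)/(1 + 0.0674) − 1 = 1.28349%
So the realized real rate is 1.283%.

1.283%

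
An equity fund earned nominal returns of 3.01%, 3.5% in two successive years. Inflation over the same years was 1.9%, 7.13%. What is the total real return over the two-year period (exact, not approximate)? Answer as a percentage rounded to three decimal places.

-2.336%

Compound the nominal returns: 1.0301 × 1.0350 = 1.066154.
Compound inflation: 1.0190 × 1.0713 = 1.091655.
Deflate: 1.066154 / 1.091655 = 0.976640.
Total real return = 0.976640 − 1 → -2.336%.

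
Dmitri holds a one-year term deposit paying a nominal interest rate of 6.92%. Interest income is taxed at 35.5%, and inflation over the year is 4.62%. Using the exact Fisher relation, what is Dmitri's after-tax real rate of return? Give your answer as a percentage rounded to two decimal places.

After-tax nominal return = 6.92% × (1 − 0.355) = 4.4634%.
1 + r = 1.044634 / 1.04620 = 0.998503
After-tax real rate = 0.998503 − 1 → -0.15%.

-0.15%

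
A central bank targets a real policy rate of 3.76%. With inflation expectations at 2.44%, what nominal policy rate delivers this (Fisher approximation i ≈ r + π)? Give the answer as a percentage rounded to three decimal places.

i ≈ r + π = 3.76% + 2.44% = 6.200%.

6.200%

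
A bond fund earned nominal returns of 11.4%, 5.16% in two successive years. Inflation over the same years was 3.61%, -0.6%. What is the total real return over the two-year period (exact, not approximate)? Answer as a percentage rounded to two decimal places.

13.75%

Compound the nominal returns: 1.1140 × 1.0516 = 1.171482.
Compound inflation: 1.0361 × 0.9940 = 1.029883.
Deflate: 1.171482 / 1.029883 = 1.137490.
Total real return = 1.137490 − 1 → 13.75%.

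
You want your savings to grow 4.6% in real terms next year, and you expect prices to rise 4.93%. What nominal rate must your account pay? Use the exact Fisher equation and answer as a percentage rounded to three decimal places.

(1 + i) = (1 + r)(1 + π) = 1.04600 × 1.04930 = 1.0975678
i = 1.0975678 − 1, so the required nominal rate is 9.757%.

9.757%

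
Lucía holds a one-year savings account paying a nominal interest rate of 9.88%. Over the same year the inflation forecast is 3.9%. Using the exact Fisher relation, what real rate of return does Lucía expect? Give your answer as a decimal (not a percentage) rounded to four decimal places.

0.0576

By the Fisher relation, 1 + r = (1 + i)/(1 + π).
1 + r = 1.09880 / 1.03900 = 1.057555
r = 1.057555 − 1 = 5.7555%, i.e. 0.0576.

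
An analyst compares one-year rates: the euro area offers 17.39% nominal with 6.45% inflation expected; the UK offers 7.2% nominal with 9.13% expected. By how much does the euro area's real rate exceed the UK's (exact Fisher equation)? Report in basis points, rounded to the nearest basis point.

The euro area: (1 + 0.1739)/(1 + 0.0645) − 1 = 10.2771%
The UK: (1 + 0.0720)/(1 + 0.0913) − 1 = -1.7685%
Differential = 10.2771% − (-1.7685%) = 12.0457% → 1205 basis points.

1205 basis points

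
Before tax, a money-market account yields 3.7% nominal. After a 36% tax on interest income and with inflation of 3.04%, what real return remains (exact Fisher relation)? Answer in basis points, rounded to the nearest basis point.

After-tax nominal return = 3.7% × (1 − 0.36) = 2.3680%.
1 + r = 1.02368 / 1.03040 = 0.993478
After-tax real rate = 0.993478 − 1 → -65 basis points.

-65 basis points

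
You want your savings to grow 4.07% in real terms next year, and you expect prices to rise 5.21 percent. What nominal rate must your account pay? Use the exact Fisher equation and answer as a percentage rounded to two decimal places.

(1 + i) = (1 + r)(1 + π) = 1.04070 × 1.05210 = 1.09492047
i = 1.09492047 − 1, so the required nominal rate is 9.49%.

9.49%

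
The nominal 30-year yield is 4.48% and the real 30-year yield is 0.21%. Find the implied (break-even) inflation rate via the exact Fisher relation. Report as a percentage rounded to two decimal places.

(1 + π) = (1 + i)/(1 + r) = 1.04480 / 1.00210 = 1.042611
Break-even inflation = 1.042611 − 1 → 4.26%.

4.26%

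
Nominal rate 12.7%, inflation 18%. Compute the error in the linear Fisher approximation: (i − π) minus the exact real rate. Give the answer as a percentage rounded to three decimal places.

Approximate: r ≈ 12.700% − 18.000% = -5.3000%
Exact: (1 + 0.1270)/(1 + 0.1800) − 1 = -4.49153%
Error = -5.3000% − (-4.49153%) = -0.80847% → -0.808%.

-0.808%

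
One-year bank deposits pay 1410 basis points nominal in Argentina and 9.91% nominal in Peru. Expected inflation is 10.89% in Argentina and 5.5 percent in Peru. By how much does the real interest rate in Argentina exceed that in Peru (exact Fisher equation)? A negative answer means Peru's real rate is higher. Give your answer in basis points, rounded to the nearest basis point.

-129 basis points

Argentina: (1 + 0.1410)/(1 + 0.1089) − 1 = 2.8948%
Peru: (1 + 0.0991)/(1 + 0.0550) − 1 = 4.1801%
Differential = 2.8948% − 4.1801% = -1.2853% → -129 basis points.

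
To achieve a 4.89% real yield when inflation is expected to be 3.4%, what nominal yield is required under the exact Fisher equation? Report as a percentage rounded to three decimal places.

(1 + i) = (1 + r)(1 + π) = 1.04890 × 1.03400 = 1.0845626
i = 1.0845626 − 1, so the required nominal rate is 8.456%.

8.456%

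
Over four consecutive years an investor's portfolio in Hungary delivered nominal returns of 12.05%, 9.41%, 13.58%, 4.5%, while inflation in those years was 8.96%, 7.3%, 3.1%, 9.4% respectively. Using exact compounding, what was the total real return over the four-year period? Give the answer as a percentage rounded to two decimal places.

Nominal growth factor = 1.1205 × 1.0941 × 1.1358 × 1.0450 = 1.455081
Price-level growth factor = 1.0896 × 1.0730 × 1.0310 × 1.0940 = 1.318690
Real growth factor = 1.455081 / 1.318690 = 1.103429
Total real return = 1.103429 − 1 → 10.34%.

10.34%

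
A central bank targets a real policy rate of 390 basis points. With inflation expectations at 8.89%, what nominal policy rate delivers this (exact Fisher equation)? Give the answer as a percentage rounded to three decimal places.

13.137%

(1 + i) = (1 + r)(1 + π) = 1.03900 × 1.08890 = 1.1313671
i = 1.1313671 − 1, so the required nominal rate is 13.137%.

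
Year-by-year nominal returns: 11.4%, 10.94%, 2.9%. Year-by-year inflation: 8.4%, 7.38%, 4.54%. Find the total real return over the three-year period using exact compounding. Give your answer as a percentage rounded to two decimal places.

4.51%

Nominal growth factor = 1.1140 × 1.1094 × 1.0290 = 1.271712
Price-level growth factor = 1.0840 × 1.0738 × 1.0454 = 1.216845
Real growth factor = 1.271712 / 1.216845 = 1.045090
Total real return = 1.045090 − 1 → 4.51%.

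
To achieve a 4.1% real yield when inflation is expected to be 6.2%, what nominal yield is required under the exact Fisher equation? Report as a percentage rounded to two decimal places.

(1 + i) = (1 + r)(1 + π) = 1.04100 × 1.06200 = 1.105542
i = 1.105542 − 1, so the required nominal rate is 10.55%.

10.55%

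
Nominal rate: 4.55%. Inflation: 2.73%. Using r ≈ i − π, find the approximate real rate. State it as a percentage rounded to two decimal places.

r ≈ i − π = 4.55% − 2.73% = 1.82%.

1.82%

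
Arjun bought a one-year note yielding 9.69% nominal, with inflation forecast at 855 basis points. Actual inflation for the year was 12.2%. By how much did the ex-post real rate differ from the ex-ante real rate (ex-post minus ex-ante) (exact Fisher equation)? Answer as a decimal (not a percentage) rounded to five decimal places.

Ex-ante: (1 + 0.0969)/(1 + 0.0855) − 1 = 1.0502%
Ex-post: (1 + 0.0969)/(1 + 0.1220) − 1 = -2.2371%
Difference (ex-post − ex-ante) = -3.2873% → -0.03287.

-0.03287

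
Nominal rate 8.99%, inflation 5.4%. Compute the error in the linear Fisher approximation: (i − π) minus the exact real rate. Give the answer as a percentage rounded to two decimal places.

Approximate: r ≈ 8.990% − 5.400% = 3.5900%
Exact: (1 + 0.0899)/(1 + 0.0540) − 1 = 3.4061%
Error = 3.5900% − 3.4061% = 0.1839% → 0.18%.

0.18%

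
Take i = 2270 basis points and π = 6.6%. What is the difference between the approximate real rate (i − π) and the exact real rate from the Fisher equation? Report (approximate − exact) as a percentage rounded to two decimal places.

1.00%

Approximate: r ≈ 22.700% − 6.600% = 16.1000%
Exact: (1 + 0.2270)/(1 + 0.0660) − 1 = 15.1032%
Error = 16.1000% − 15.1032% = 0.9968% → 1.00%.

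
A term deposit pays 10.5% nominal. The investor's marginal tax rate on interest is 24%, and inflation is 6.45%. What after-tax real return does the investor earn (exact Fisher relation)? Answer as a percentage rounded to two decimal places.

After-tax nominal return = 10.5% × (1 − 0.24) = 7.9800%.
1 + r = 1.07980 / 1.06450 = 1.014373
After-tax real rate = 1.014373 − 1 → 1.44%.

1.44%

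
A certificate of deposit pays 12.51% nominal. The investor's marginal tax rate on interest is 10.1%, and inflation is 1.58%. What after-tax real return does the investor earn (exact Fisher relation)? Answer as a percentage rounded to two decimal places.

9.52%

After-tax nominal return = 12.51% × (1 − 0.101) = 11.24649%.
1 + r = 1.1124649 / 1.01580 = 1.095161
After-tax real rate = 1.095161 − 1 → 9.52%.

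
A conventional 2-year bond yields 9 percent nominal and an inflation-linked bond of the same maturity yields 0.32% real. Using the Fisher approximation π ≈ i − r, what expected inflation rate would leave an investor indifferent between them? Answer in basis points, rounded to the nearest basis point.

π ≈ i − r = 9% − 0.32% → 868 basis points.

868 basis points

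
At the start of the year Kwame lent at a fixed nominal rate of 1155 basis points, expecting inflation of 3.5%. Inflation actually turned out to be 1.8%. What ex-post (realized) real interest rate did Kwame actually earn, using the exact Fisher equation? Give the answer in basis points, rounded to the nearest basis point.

Ex-post: (1 + 0.1155)/(1 + 0.0180) − 1 = 9.5776%
So the realized real rate is 958 basis points.

958 basis points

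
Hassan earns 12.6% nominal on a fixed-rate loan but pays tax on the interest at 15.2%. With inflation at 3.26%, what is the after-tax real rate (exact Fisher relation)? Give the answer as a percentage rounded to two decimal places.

After-tax nominal return = 12.6% × (1 − 0.152) = 10.6848%.
1 + r = 1.106848 / 1.03260 = 1.071904
After-tax real rate = 1.071904 − 1 → 7.19%.

7.19%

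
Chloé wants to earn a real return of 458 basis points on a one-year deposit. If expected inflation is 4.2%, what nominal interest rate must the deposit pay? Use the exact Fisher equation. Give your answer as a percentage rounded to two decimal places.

8.97%

(1 + i) = (1 + r)(1 + π) = 1.04580 × 1.04200 = 1.0897236
i = 1.0897236 − 1, so the required nominal rate is 8.97%.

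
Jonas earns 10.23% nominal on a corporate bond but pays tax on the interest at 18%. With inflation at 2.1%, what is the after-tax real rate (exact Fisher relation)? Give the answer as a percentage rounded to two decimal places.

After-tax nominal return = 10.23% × (1 − 0.18) = 8.3886%.
1 + r = 1.083886 / 1.02100 = 1.061593
After-tax real rate = 1.061593 − 1 → 6.16%.

6.16%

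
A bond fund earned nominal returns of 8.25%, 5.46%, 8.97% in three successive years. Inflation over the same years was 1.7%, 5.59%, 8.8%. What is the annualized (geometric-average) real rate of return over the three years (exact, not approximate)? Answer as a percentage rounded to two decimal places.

2.11%

Nominal growth factor = 1.0825 × 1.0546 × 1.0897 = 1.24400642
Price-level growth factor = 1.0170 × 1.0559 × 1.0880 = 1.16834913
Real growth factor = 1.24400642 / 1.16834913 = 1.06475573
Annualized real rate = 1.06475573^(1/3) − 1 = 2.1135% → 2.11%.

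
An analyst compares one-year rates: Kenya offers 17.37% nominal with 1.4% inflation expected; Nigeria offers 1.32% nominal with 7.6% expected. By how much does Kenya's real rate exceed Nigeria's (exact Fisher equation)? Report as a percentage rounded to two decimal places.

21.59%

Kenya: (1 + 0.1737)/(1 + 0.0140) − 1 = 15.7495%
Nigeria: (1 + 0.0132)/(1 + 0.0760) − 1 = -5.8364%
Differential = 15.7495% − (-5.8364%) = 21.5859% → 21.59%.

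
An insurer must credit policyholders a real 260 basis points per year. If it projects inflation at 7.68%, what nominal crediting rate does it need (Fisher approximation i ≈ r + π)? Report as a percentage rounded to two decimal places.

10.28%

i ≈ r + π = 2.6% + 7.68% = 10.28%.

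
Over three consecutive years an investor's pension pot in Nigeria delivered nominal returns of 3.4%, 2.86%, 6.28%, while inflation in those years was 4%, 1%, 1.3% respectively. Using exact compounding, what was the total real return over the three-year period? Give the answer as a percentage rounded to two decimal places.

Nominal growth factor = 1.0340 × 1.0286 × 1.0628 = 1.130365
Price-level growth factor = 1.0400 × 1.0100 × 1.0130 = 1.064055
Real growth factor = 1.130365 / 1.064055 = 1.062318
Total real return = 1.062318 − 1 → 6.23%.

6.23%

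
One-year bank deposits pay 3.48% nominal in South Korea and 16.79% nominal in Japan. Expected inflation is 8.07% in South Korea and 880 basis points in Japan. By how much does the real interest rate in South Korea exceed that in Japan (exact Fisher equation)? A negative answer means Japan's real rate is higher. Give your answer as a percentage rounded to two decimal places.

South Korea: (1 + 0.0348)/(1 + 0.0807) − 1 = -4.2472%
Japan: (1 + 0.1679)/(1 + 0.0880) − 1 = 7.3438%
Differential = -4.2472% − 7.3438% = -11.5910% → -11.59%.

-11.59%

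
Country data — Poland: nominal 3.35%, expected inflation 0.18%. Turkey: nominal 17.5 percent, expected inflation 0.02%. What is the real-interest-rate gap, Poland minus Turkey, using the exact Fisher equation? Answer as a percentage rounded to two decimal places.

-14.31%

Poland: (1 + 0.0335)/(1 + 0.0018) − 1 = 3.1643%
Turkey: (1 + 0.1750)/(1 + 0.0002) − 1 = 17.4765%
Differential = 3.1643% − 17.4765% = -14.3122% → -14.31%.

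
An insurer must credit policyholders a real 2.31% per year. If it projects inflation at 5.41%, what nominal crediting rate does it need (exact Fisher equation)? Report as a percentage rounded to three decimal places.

(1 + i) = (1 + r)(1 + π) = 1.02310 × 1.05410 = 1.07844971
i = 1.07844971 − 1, so the required nominal rate is 7.845%.

7.845%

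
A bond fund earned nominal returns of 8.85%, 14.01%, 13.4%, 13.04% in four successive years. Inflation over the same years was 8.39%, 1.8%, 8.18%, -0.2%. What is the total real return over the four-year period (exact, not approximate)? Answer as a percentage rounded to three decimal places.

Nominal growth factor = 1.0885 × 1.1401 × 1.1340 × 1.1304 = 1.590804
Price-level growth factor = 1.0839 × 1.0180 × 1.0818 × 0.9980 = 1.191282
Real growth factor = 1.590804 / 1.191282 = 1.335371
Total real return = 1.335371 − 1 → 33.537%.

33.537%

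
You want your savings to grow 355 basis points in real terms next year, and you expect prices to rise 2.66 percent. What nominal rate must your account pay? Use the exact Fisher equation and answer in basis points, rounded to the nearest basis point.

(1 + i) = (1 + r)(1 + π) = 1.03550 × 1.02660 = 1.0630443
i = 1.0630443 − 1, so the required nominal rate is 630 basis points.

630 basis points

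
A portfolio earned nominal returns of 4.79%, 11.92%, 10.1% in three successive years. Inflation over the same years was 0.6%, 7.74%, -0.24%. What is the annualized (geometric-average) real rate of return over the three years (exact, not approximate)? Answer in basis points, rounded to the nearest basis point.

Nominal growth factor = 1.0479 × 1.1192 × 1.1010 = 1.29126346
Price-level growth factor = 1.0060 × 1.0774 × 0.9976 = 1.08126313
Real growth factor = 1.29126346 / 1.08126313 = 1.19421760
Annualized real rate = 1.19421760^(1/3) − 1 = 6.0949% → 609 basis points.

609 basis points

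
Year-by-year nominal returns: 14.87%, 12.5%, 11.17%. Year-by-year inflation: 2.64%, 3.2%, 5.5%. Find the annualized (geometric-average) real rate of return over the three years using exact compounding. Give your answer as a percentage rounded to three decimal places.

Compound the nominal returns: 1.1487 × 1.1250 × 1.1117 = 1.43663601.
Compound inflation: 1.0264 × 1.0320 × 1.0550 = 1.11750326.
Deflate: 1.43663601 / 1.11750326 = 1.28557657.
Annualized real rate = 1.28557657^(1/3) − 1 = 8.7342% → 8.734%.

8.734%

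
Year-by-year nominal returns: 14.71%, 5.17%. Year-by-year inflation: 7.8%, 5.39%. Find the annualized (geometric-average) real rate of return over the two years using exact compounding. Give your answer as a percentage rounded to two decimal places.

Compound the nominal returns: 1.1471 × 1.0517 = 1.20640507.
Compound inflation: 1.0780 × 1.0539 = 1.13610420.
Deflate: 1.20640507 / 1.13610420 = 1.06187889.
Annualized real rate = 1.06187889^(1/2) − 1 = 3.0475% → 3.05%.

3.05%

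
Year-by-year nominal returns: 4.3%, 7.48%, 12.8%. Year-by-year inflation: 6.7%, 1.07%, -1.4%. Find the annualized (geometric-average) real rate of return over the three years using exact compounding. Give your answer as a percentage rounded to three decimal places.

Compound the nominal returns: 1.0430 × 1.0748 × 1.1280 = 1.26450650.
Compound inflation: 1.0670 × 1.0107 × 0.9860 = 1.06331906.
Deflate: 1.26450650 / 1.06331906 = 1.18920702.
Annualized real rate = 1.18920702^(1/3) − 1 = 5.9463% → 5.946%.

5.946%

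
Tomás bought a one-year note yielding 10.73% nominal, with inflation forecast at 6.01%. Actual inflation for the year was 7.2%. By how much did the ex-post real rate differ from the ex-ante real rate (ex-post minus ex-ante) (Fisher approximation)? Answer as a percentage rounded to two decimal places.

Ex-ante: 10.73% − 6.01% = 4.720%
Ex-post: 10.73% − 7.2% = 3.530%
Difference (ex-post − ex-ante) = -1.1900% → -1.19%.

-1.19%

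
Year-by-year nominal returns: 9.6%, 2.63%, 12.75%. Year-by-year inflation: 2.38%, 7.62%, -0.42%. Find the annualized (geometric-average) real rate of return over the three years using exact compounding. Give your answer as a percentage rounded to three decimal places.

Compound the nominal returns: 1.0960 × 1.0263 × 1.1275 = 1.26823996.
Compound inflation: 1.0238 × 1.0762 × 0.9958 = 1.09718594.
Deflate: 1.26823996 / 1.09718594 = 1.15590249.
Annualized real rate = 1.15590249^(1/3) − 1 = 4.9479% → 4.948%.

4.948%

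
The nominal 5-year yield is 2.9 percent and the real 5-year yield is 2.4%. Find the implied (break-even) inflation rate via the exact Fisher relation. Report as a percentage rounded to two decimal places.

(1 + π) = (1 + i)/(1 + r) = 1.02900 / 1.02400 = 1.004883
Break-even inflation = 1.004883 − 1 → 0.49%.

0.49%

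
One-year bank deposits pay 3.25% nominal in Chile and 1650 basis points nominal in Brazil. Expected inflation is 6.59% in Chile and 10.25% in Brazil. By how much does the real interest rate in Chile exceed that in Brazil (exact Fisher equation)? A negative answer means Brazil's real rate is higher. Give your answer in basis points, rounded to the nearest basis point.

-880 basis points

Chile: (1 + 0.0325)/(1 + 0.0659) − 1 = -3.1335%
Brazil: (1 + 0.1650)/(1 + 0.1025) − 1 = 5.6689%
Differential = -3.1335% − 5.6689% = -8.8024% → -880 basis points.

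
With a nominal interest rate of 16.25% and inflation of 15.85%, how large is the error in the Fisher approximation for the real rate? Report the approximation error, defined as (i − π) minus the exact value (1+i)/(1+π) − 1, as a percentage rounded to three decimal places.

0.055%

Approximate: r ≈ 16.250% − 15.850% = 0.4000%
Exact: (1 + 0.1625)/(1 + 0.1585) − 1 = 0.3453%
Error = 0.4000% − 0.3453% = 0.0547% → 0.055%.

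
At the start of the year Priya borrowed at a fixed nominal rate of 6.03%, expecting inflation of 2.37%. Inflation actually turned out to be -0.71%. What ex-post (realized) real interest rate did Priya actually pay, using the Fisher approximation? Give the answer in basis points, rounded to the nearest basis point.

674 basis points

Ex-post: 6.03% − (-0.71%) = 6.740%
So the realized real rate is 674 basis points.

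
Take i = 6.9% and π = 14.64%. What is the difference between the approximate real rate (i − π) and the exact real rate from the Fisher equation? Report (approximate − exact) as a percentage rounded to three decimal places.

-0.988%

Approximate: r ≈ 6.900% − 14.640% = -7.7400%
Exact: (1 + 0.0690)/(1 + 0.1464) − 1 = -6.7516%
Error = -7.7400% − (-6.7516%) = -0.9884% → -0.988%.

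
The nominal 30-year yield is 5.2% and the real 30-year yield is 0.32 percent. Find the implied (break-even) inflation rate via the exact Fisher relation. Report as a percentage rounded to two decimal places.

(1 + π) = (1 + i)/(1 + r) = 1.05200 / 1.00320 = 1.048644
Break-even inflation = 1.048644 − 1 → 4.86%.

4.86%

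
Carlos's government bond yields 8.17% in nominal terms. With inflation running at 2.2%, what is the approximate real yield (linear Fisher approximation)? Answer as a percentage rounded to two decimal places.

5.97%

r ≈ i − π = 8.17% − 2.2% = 5.97%.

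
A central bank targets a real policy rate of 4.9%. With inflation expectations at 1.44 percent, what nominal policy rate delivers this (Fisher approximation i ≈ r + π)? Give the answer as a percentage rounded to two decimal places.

6.34%

i ≈ r + π = 4.9% + 1.44% = 6.34%.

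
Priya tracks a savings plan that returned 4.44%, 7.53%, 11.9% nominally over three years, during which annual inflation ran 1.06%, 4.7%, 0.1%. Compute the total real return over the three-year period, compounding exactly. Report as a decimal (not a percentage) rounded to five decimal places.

Compound the nominal returns: 1.0444 × 1.0753 × 1.1190 = 1.256685.
Compound inflation: 1.0106 × 1.0470 × 1.0010 = 1.059156.
Deflate: 1.256685 / 1.059156 = 1.186497.
Total real return = 1.186497 − 1 → 0.18650.

0.18650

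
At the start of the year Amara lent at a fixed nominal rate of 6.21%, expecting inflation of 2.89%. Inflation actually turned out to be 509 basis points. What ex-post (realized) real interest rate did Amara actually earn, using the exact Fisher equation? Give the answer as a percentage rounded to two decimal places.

Ex-post: (1 + 0.0621)/(1 + 0.0509) − 1 = 1.0658%
So the realized real rate is 1.07%.

1.07%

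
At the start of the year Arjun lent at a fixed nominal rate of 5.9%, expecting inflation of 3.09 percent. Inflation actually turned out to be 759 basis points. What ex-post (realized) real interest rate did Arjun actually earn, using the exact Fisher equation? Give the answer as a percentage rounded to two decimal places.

Ex-post: (1 + 0.0590)/(1 + 0.0759) − 1 = -1.5708%
So the realized real rate is -1.57%.

-1.57%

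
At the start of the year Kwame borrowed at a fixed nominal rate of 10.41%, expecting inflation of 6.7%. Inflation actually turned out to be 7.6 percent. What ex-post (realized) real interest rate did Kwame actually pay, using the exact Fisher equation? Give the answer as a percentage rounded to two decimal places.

2.61%

Ex-post: (1 + 0.1041)/(1 + 0.0760) − 1 = 2.6115%
So the realized real rate is 2.61%.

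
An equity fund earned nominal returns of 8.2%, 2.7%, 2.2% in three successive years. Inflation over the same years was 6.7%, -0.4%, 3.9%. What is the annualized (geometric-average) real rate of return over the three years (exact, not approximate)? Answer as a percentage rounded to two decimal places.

Compound the nominal returns: 1.0820 × 1.0270 × 1.0220 = 1.13566071.
Compound inflation: 1.0670 × 0.9960 × 1.0390 = 1.10417855.
Deflate: 1.13566071 / 1.10417855 = 1.02851184.
Annualized real rate = 1.02851184^(1/3) − 1 = 0.9415% → 0.94%.

0.94%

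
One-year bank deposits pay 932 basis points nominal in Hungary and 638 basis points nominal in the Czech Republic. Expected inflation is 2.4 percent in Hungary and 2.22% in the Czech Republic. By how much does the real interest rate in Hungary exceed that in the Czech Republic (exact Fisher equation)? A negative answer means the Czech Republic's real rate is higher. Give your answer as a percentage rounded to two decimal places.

2.69%

Hungary: (1 + 0.0932)/(1 + 0.0240) − 1 = 6.7578%
The Czech Republic: (1 + 0.0638)/(1 + 0.0222) − 1 = 4.0697%
Differential = 6.7578% − 4.0697% = 2.6882% → 2.69%.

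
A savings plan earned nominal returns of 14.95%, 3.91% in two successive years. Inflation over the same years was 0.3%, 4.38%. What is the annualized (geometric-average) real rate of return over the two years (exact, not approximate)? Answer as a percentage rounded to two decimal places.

6.81%

Compound the nominal returns: 1.1495 × 1.0391 = 1.19444545.
Compound inflation: 1.0030 × 1.0438 = 1.04693140.
Deflate: 1.19444545 / 1.04693140 = 1.14090135.
Annualized real rate = 1.14090135^(1/2) − 1 = 6.8130% → 6.81%.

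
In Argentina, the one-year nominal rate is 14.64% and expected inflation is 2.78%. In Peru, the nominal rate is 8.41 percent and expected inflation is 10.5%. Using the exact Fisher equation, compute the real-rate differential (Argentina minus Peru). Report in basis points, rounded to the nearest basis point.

1343 basis points

Argentina: (1 + 0.1464)/(1 + 0.0278) − 1 = 11.5392%
Peru: (1 + 0.0841)/(1 + 0.1050) − 1 = -1.8914%
Differential = 11.5392% − (-1.8914%) = 13.4306% → 1343 basis points.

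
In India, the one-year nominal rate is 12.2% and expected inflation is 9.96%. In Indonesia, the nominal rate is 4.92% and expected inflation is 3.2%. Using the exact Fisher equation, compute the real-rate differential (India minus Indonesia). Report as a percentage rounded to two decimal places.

India: (1 + 0.1220)/(1 + 0.0996) − 1 = 2.0371%
Indonesia: (1 + 0.0492)/(1 + 0.0320) − 1 = 1.6667%
Differential = 2.0371% − 1.6667% = 0.3704% → 0.37%.

0.37%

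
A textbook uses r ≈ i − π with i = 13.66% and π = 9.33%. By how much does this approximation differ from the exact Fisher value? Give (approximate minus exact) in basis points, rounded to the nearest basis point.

Approximate: r ≈ 13.660% − 9.330% = 4.3300%
Exact: (1 + 0.1366)/(1 + 0.0933) − 1 = 3.9605%
Error = 4.3300% − 3.9605% = 0.3695% → 37 basis points.

37 basis points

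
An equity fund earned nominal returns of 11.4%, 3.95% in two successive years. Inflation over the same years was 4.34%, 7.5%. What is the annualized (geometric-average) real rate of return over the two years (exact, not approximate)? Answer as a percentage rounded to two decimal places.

1.61%

Nominal growth factor = 1.1140 × 1.0395 = 1.15800300
Price-level growth factor = 1.0434 × 1.0750 = 1.12165500
Real growth factor = 1.15800300 / 1.12165500 = 1.03240569
Annualized real rate = 1.03240569^(1/2) − 1 = 1.6074% → 1.61%.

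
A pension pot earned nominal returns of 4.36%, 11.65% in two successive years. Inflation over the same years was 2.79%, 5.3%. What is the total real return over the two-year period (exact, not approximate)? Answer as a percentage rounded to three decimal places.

7.650%

Compound the nominal returns: 1.0436 × 1.1165 = 1.165179.
Compound inflation: 1.0279 × 1.0530 = 1.082379.
Deflate: 1.165179 / 1.082379 = 1.076499.
Total real return = 1.076499 − 1 → 7.650%.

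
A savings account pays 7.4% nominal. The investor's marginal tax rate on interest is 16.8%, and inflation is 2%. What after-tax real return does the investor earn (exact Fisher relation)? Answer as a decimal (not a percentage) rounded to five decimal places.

0.04075

After-tax nominal return = 7.4% × (1 − 0.168) = 6.1568%.
1 + r = 1.061568 / 1.02000 = 1.040753
After-tax real rate = 1.040753 − 1 → 0.04075.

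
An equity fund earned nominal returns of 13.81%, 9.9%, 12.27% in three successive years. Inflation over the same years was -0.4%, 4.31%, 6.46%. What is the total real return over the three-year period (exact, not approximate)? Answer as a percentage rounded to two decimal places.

26.96%

Compound the nominal returns: 1.1381 × 1.0990 × 1.1227 = 1.404242.
Compound inflation: 0.9960 × 1.0431 × 1.0646 = 1.106042.
Deflate: 1.404242 / 1.106042 = 1.269609.
Total real return = 1.269609 − 1 → 26.96%.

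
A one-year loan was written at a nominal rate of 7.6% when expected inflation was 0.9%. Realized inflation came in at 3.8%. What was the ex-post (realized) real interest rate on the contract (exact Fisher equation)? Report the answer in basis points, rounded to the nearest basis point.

Ex-post: (1 + 0.0760)/(1 + 0.0380) − 1 = 3.6609%
So the realized real rate is 366 basis points.

366 basis points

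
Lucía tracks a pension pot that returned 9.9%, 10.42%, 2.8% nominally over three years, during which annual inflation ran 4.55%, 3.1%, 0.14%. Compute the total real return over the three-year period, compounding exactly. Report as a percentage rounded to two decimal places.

15.57%

Compound the nominal returns: 1.0990 × 1.1042 × 1.0280 = 1.247494.
Compound inflation: 1.0455 × 1.0310 × 1.0014 = 1.079420.
Deflate: 1.247494 / 1.079420 = 1.155708.
Total real return = 1.155708 − 1 → 15.57%.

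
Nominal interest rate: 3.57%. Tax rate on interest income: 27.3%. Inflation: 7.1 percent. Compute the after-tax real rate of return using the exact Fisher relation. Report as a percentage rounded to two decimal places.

After-tax nominal return = 3.57% × (1 − 0.273) = 2.59539%.
1 + r = 1.0259539 / 1.07100 = 0.957940
After-tax real rate = 0.957940 − 1 → -4.21%.

-4.21%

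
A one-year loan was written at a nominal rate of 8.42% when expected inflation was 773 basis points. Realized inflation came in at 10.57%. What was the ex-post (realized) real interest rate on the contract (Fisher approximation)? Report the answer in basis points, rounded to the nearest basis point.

Ex-post: 8.42% − 10.57% = -2.150%
So the realized real rate is -215 basis points.

-215 basis points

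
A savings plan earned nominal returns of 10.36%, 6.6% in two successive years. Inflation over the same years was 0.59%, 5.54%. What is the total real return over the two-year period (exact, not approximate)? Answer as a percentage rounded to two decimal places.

Nominal growth factor = 1.1036 × 1.0660 = 1.176438
Price-level growth factor = 1.0059 × 1.0554 = 1.061627
Real growth factor = 1.176438 / 1.061627 = 1.108146
Total real return = 1.108146 − 1 → 10.81%.

10.81%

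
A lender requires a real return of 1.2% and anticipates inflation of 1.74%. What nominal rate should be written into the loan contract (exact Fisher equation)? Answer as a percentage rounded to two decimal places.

(1 + i) = (1 + r)(1 + π) = 1.01200 × 1.01740 = 1.0296088
i = 1.0296088 − 1, so the required nominal rate is 2.96%.

2.96%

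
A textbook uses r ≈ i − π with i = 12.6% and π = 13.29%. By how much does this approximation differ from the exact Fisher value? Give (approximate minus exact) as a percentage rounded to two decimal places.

-0.08%

Approximate: r ≈ 12.600% − 13.290% = -0.6900%
Exact: (1 + 0.1260)/(1 + 0.1329) − 1 = -0.6091%
Error = -0.6900% − (-0.6091%) = -0.0809% → -0.08%.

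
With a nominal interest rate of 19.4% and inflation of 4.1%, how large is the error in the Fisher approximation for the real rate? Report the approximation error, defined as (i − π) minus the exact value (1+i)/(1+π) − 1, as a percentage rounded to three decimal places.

0.603%

Approximate: r ≈ 19.400% − 4.100% = 15.3000%
Exact: (1 + 0.1940)/(1 + 0.0410) − 1 = 14.6974%
Error = 15.3000% − 14.6974% = 0.6026% → 0.603%.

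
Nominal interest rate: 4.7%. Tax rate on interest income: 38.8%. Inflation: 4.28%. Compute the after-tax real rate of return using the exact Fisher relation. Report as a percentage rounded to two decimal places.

After-tax nominal return = 4.7% × (1 − 0.388) = 2.8764%.
1 + r = 1.028764 / 1.04280 = 0.986540
After-tax real rate = 0.986540 − 1 → -1.35%.

-1.35%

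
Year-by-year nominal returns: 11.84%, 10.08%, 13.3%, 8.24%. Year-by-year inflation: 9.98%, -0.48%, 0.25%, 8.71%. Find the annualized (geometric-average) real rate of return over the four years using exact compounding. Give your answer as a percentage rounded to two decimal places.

Nominal growth factor = 1.1184 × 1.1008 × 1.1330 × 1.0824 = 1.50981339
Price-level growth factor = 1.0998 × 0.9952 × 1.0025 × 1.0871 = 1.19282837
Real growth factor = 1.50981339 / 1.19282837 = 1.26574236
Annualized real rate = 1.26574236^(1/4) − 1 = 6.0685% → 6.07%.

6.07%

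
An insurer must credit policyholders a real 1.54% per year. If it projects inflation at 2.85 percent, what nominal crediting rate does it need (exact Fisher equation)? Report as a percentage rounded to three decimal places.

(1 + i) = (1 + r)(1 + π) = 1.01540 × 1.02850 = 1.0443389
i = 1.0443389 − 1, so the required nominal rate is 4.434%.

4.434%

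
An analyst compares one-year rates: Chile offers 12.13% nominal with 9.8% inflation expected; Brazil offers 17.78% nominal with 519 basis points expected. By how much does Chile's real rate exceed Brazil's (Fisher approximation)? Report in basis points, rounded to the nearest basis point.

Chile: 12.13% − 9.8% = 2.330%
Brazil: 17.78% − 5.19% = 12.590%
Differential = -10.260% → -1026 basis points.

-1026 basis points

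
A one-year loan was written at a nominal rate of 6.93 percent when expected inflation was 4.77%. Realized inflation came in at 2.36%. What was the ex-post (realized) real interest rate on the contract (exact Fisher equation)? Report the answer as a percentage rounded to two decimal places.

Ex-post: (1 + 0.0693)/(1 + 0.0236) − 1 = 4.4646%
So the realized real rate is 4.46%.

4.46%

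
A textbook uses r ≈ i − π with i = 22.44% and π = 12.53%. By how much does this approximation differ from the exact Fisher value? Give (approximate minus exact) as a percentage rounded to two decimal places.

1.10%

Approximate: r ≈ 22.440% − 12.530% = 9.9100%
Exact: (1 + 0.2244)/(1 + 0.1253) − 1 = 8.8065%
Error = 9.9100% − 8.8065% = 1.1035% → 1.10%.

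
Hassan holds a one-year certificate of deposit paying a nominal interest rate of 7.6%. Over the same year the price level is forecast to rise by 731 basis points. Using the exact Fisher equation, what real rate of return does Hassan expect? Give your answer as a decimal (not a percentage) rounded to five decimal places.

0.00270

1 + r = 1.07600 / 1.07310 = 1.002702
r = 1.002702 − 1 = 0.2702%, i.e. 0.00270.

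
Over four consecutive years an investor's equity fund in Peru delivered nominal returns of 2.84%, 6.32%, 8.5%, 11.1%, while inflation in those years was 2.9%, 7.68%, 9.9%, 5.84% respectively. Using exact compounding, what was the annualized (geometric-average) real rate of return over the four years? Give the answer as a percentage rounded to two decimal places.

Nominal growth factor = 1.0284 × 1.0632 × 1.0850 × 1.1110 = 1.31801646
Price-level growth factor = 1.0290 × 1.0768 × 1.0990 × 1.0584 = 1.28883685
Real growth factor = 1.31801646 / 1.28883685 = 1.02264026
Annualized real rate = 1.02264026^(1/4) − 1 = 0.5613% → 0.56%.

0.56%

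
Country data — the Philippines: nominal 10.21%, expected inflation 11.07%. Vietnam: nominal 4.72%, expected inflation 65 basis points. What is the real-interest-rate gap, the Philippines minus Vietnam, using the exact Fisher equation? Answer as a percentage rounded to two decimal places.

The Philippines: (1 + 0.1021)/(1 + 0.1107) − 1 = -0.7743%
Vietnam: (1 + 0.0472)/(1 + 0.0065) − 1 = 4.0437%
Differential = -0.7743% − 4.0437% = -4.8180% → -4.82%.

-4.82%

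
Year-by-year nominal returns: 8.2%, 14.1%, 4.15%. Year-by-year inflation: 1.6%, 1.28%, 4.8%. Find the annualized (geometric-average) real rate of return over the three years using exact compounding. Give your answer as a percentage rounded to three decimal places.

6.039%

Nominal growth factor = 1.0820 × 1.1410 × 1.0415 = 1.28579632
Price-level growth factor = 1.0160 × 1.0128 × 1.0480 = 1.07839703
Real growth factor = 1.28579632 / 1.07839703 = 1.19232183
Annualized real rate = 1.19232183^(1/3) − 1 = 6.0387% → 6.039%.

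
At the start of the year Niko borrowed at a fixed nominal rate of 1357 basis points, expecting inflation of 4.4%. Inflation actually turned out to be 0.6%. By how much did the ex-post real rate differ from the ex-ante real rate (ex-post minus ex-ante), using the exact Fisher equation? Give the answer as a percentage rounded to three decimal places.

4.109%

Ex-ante: (1 + 0.1357)/(1 + 0.0440) − 1 = 8.7835%
Ex-post: (1 + 0.1357)/(1 + 0.0060) − 1 = 12.8926%
Difference (ex-post − ex-ante) = 4.1091% → 4.109%.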